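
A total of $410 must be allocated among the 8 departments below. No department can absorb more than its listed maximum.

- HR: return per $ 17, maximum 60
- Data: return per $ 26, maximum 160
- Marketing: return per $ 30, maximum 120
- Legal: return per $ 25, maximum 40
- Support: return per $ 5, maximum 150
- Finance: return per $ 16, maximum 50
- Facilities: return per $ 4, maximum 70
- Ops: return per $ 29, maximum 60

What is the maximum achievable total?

11010

Rank by return per $: Marketing 30 > Ops 29 > Data 26 > Legal 25 > HR 17 > Finance 16 > Support 5 > Facilities 4.
Marketing: +120 to 120 (cap) ; 290 left.
Give Ops 60 to hit its cap of 60 ; 230 left.
Give Data 160 to hit its cap of 160 ; 70 left.
Legal: +40 to 40 (cap) ; 30 left.
HR: +30 (room for 60) → 30. Pool exhausted.
Total = 17×30 + 26×160 + 30×120 + 25×40 + 29×60 = 11010.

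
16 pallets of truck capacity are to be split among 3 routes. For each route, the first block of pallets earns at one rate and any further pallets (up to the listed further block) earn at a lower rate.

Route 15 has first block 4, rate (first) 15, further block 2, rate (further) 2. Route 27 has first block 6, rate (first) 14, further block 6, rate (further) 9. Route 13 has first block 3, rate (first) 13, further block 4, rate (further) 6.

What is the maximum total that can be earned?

210

Treat each block as its own option and order by rate: Route 15/tier1 15 > Route 27/tier1 14 > Route 13/tier1 13 > Route 27/tier2 9 > Route 13/tier2 6 > Route 15/tier2 2.
Route 15 tier1 at 15: fill all 4 ; 12 left.
Fill Route 27 tier1 block (6 at 14) ; 6 left.
Route 13/tier1 (13): +3 ; 3 left.
Route 27 tier2 at 9: only 3 left, fill 3.
Total = 15×4 + 14×6 + 13×3 + 9×3 = 210.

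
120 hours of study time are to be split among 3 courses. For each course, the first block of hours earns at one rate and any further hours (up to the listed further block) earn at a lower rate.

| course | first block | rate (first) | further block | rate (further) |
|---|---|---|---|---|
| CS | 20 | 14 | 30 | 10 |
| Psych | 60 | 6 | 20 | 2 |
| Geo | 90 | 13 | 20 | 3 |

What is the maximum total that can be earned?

Order all 6 blocks by rate: CS/first 14 > Geo/first 13 > CS/second 10 > Psych/first 6 > Geo/second 3 > Psych/second 2.
CS first at 14: fill all 20 ; 100 left.
Geo/first (13): +90 ; 10 left.
CS/second: +10 of 30 at 10; pool empty.
Total = 14×20 + 13×90 + 10×10 = 1550.

1550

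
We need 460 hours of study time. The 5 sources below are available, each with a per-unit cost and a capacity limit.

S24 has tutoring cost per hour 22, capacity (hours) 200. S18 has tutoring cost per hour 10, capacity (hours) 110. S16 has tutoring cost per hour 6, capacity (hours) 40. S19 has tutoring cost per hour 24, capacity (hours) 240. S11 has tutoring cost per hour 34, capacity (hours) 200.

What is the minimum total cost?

Use sources in increasing cost order.
S16 (6): use full 40 → 420 hours to go.
Take 110 from S18 at 10 → need 310 more.
Take 200 from S24 at 22 → need 110 more.
S19 at 24: take 110 of its 240 → requirement met.
S11: unused.
Cost = 40×6 + 110×10 + 200×22 + 110×24 = 8380.

8380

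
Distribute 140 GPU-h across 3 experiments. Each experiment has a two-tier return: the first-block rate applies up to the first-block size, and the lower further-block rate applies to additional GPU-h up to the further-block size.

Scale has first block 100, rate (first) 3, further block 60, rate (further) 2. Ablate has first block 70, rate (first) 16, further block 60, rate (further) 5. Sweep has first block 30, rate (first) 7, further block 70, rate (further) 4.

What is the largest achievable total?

Treat each block as its own option and order by rate: Ablate/first 16 > Sweep/first 7 > Ablate/second 5 > Sweep/second 4 > Scale/first 3 > Scale/second 2.
Fill Ablate first block (70 at 16) ; 70 left.
Fill Sweep first block (30 at 7) ; 40 left.
Ablate/second: +40 of 60 at 5; pool empty.
Total = 16×70 + 7×30 + 5×40 = 1530.

1530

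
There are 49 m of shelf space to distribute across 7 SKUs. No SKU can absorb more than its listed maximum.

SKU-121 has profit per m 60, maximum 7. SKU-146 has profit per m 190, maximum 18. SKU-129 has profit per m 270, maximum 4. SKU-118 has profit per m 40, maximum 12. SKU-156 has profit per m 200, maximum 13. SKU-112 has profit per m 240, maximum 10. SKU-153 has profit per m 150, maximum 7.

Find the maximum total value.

Rank by profit per m: SKU-129 270 > SKU-112 240 > SKU-156 200 > SKU-146 190 > SKU-153 150 > SKU-121 60 > SKU-118 40.
Give SKU-129 4 to hit its cap of 4 ; 45 left.
SKU-112: +10 to 10 (cap) ; 35 left.
Give SKU-156 13 to hit its cap of 13 ; 22 left.
SKU-146: +18 to 18 (cap) ; 4 left.
Only 4 left; SKU-153 takes them to reach 4.
Total = 190×18 + 270×4 + 200×13 + 240×10 + 150×4 = 10100.

10100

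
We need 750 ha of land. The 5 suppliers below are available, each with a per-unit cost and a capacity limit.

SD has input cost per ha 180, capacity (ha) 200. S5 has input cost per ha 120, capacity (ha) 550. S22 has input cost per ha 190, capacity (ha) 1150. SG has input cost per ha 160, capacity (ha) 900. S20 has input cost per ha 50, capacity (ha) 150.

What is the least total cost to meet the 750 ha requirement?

81500

Use suppliers in increasing cost order.
Take 150 from S20 at 50 ; need 600 more.
S5 at 120: take all 550 ha ; 50 still needed.
SG at 160: take 50 of its 900 ; requirement met.
SD, S22: unused.
Cost = 150×50 + 550×120 + 50×160 = 81500.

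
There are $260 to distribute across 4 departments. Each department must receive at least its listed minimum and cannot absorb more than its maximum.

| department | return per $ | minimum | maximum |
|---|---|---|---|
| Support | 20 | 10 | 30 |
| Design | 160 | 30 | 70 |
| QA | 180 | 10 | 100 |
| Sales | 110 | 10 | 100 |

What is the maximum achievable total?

38200

Meeting every minimum uses 10+30+10+10 = 60 $, leaving 200.
Order the departments by return per $: QA 180 > Design 160 > Sales 110 > Support 20.
QA takes 90 more to reach its cap of 100 → 110 left.
Design takes 40 more to reach its cap of 70 → 70 left.
Sales has room for 90 more but only 70 remain, so it gets 80.
Total = 20×10 + 160×70 + 180×100 + 110×80 = 38200.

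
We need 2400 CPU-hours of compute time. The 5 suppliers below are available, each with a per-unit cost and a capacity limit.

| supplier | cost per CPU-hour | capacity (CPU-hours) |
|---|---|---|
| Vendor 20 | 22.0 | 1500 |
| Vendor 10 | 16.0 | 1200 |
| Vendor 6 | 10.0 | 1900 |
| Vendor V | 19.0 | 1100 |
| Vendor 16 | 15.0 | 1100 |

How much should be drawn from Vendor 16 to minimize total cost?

500

Fill from the cheapest supplier first.
Vendor 6 (10.0): use full 1900 — 500 CPU-hours to go.
Take 500 from Vendor 16 at 15.0 to finish.
Vendor 10, Vendor V, Vendor 20: unused.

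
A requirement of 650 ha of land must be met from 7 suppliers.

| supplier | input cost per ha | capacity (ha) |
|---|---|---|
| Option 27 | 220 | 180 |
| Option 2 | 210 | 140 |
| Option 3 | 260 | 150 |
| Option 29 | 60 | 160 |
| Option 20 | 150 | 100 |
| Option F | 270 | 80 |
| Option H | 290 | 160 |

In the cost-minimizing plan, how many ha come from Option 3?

Use suppliers in increasing cost order.
Option 29 (60): use full 160 — 490 ha to go.
Option 20 (150): use full 100 — 390 ha to go.
Option 2 (210): use full 140 — 250 ha to go.
Take 180 from Option 27 at 220 — need 70 more.
Take 70 from Option 3 at 260 to finish.
Option F, Option H: unused.

70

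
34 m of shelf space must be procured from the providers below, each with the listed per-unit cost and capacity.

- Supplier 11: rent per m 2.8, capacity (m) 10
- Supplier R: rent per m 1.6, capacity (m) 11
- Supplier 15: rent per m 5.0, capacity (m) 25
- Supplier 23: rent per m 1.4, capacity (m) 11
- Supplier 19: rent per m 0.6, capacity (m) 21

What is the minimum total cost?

Fill from the cheapest provider first.
Supplier 19 at 0.6: take all 21 m ; 13 still needed.
Supplier 23 at 1.4: take all 11 m ; 2 still needed.
Supplier R at 1.6: take 2 of its 11 ; requirement met.
Supplier 11, Supplier 15: unused.
Cost = 21×0.6 + 11×1.4 + 2×1.6 = 31.2.

31.2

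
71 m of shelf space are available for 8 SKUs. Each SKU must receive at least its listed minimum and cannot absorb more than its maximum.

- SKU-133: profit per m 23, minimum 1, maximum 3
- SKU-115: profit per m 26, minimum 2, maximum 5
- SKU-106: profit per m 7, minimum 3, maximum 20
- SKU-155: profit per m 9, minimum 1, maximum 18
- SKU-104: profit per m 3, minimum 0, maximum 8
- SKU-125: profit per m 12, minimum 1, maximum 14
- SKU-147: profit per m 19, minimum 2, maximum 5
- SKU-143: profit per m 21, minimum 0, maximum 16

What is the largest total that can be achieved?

Meeting every minimum uses 1+2+3+1+0+1+2+0 = 10 m, leaving 61.
Highest profit per m first: SKU-115 26 > SKU-133 23 > SKU-143 21 > SKU-147 19 > SKU-125 12 > SKU-155 9 > SKU-106 7 > SKU-104 3.
SKU-115 takes 3 more to reach its cap of 5 — 58 left.
Give SKU-133 2 more to hit its cap of 3 — 56 left.
SKU-143 takes 16 more to reach its cap of 16 — 40 left.
SKU-147 takes 3 more to reach its cap of 5 — 37 left.
SKU-125 takes 13 more to reach its cap of 14 — 24 left.
SKU-155: +17 to 18 (cap) — 7 left.
SKU-106: +7 (room for 17) → 10. Pool exhausted.
Total = 23×3 + 26×5 + 7×10 + 9×18 + 12×14 + 19×5 + 21×16 = 1030.

1030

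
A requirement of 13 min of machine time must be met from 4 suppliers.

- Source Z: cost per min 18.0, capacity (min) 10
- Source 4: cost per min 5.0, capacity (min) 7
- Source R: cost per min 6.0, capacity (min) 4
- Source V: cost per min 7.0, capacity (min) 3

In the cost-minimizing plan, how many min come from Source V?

2

Use suppliers in increasing cost order.
Source 4 (5.0): use full 7 ; 6 min to go.
Take 4 from Source R at 6.0 ; need 2 more.
Source V (7.0): take the remaining 2 ; done.
Source Z: unused.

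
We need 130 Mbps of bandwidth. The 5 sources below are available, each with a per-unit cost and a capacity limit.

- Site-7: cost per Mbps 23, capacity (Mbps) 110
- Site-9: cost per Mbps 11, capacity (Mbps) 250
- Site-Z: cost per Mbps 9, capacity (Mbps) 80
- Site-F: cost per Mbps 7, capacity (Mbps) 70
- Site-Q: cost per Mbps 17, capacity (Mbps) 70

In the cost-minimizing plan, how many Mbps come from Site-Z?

Fill from the cheapest source first.
Site-F (7): use full 70 — 60 Mbps to go.
Take 60 from Site-Z at 9 to finish.
Site-9, Site-Q, Site-7: unused.

60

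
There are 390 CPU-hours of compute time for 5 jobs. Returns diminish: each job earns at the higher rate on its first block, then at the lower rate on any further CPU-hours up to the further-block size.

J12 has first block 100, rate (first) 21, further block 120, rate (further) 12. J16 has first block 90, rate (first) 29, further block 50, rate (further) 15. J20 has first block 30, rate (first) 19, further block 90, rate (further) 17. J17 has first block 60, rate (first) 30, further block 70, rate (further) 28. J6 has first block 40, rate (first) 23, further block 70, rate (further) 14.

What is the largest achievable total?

9960

Rank every tier by rate: J17/first 30 > J16/first 29 > J17/second 28 > J6/first 23 > J12/first 21 > J20/first 19 > J20/second 17 > J16/second 15 > J6/second 14 > J12/second 12.
J17/first (30): +60 → 330 left.
Fill J16 first block (90 at 29) → 240 left.
Fill J17 second block (70 at 28) → 170 left.
J6 first at 23: fill all 40 → 130 left.
J12 first at 21: fill all 100 → 30 left.
Fill J20 first block (30 at 19) → 0 left.
Total = 30×60 + 29×90 + 28×70 + 23×40 + 21×100 + 19×30 = 9960.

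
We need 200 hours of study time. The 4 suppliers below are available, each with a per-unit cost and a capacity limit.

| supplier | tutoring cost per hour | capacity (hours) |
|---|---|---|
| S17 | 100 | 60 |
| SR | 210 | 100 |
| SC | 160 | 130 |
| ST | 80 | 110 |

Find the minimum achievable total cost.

19600

Use suppliers in increasing cost order.
Take 110 from ST at 80 ; need 90 more.
S17 at 100: take all 60 hours ; 30 still needed.
SC at 160: take 30 of its 130 ; requirement met.
SR: unused.
Cost = 110×80 + 60×100 + 30×160 = 19600.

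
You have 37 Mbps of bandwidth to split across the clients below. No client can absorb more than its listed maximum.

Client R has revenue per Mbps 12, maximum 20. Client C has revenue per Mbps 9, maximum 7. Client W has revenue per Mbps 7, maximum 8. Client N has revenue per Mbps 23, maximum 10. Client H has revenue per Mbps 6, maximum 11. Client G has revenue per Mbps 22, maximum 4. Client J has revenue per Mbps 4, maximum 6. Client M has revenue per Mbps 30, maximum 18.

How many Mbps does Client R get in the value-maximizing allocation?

5

Highest revenue per Mbps first: Client M 30 > Client N 23 > Client G 22 > Client R 12 > Client C 9 > Client W 7 > Client H 6 > Client J 4.
Give Client M 18 to hit its cap of 18 ; 19 left.
Client N takes 10 to reach its cap of 10 ; 9 left.
Client G: +4 to 4 (cap) ; 5 left.
Only 5 left; Client R takes them to reach 5.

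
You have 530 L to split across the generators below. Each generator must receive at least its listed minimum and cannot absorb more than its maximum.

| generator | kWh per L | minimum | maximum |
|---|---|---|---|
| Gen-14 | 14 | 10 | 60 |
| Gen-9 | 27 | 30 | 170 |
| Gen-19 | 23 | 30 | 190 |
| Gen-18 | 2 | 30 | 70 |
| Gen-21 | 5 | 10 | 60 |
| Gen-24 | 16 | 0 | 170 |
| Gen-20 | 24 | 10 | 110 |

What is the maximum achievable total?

12010

Meeting every minimum uses 10+30+30+30+10+0+10 = 120 L, leaving 410.
Rank by kWh per L: Gen-9 27 > Gen-20 24 > Gen-19 23 > Gen-24 16 > Gen-14 14 > Gen-21 5 > Gen-18 2.
Gen-9: +140 to 170 (cap) ; 270 left.
Gen-20: +100 to 110 (cap) ; 170 left.
Gen-19: +160 to 190 (cap) ; 10 left.
Gen-24: +10 (room for 170) → 10. Pool exhausted.
Total = 14×10 + 27×170 + 23×190 + 2×30 + 5×10 + 16×10 + 24×110 = 12010.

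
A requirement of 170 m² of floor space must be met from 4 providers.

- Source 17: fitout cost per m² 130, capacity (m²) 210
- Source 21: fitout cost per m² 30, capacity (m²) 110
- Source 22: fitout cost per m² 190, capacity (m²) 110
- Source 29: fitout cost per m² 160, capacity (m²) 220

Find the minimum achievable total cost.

11100

Use providers in increasing cost order.
Source 21 (30): use full 110 → 60 m² to go.
Source 17 at 130: take 60 of its 210 → requirement met.
Source 29, Source 22: unused.
Cost = 110×30 + 60×130 = 11100.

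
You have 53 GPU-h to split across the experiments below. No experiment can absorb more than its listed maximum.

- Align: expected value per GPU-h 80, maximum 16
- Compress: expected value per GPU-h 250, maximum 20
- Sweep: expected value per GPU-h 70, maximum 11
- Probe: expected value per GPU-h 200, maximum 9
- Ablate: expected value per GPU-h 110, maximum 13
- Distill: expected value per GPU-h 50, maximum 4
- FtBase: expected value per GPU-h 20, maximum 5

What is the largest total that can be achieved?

9110

Highest expected value per GPU-h first: Compress 250 > Probe 200 > Ablate 110 > Align 80 > Sweep 70 > Distill 50 > FtBase 20.
Compress takes 20 to reach its cap of 20 ; 33 left.
Probe takes 9 to reach its cap of 9 ; 24 left.
Ablate takes 13 to reach its cap of 13 ; 11 left.
Only 11 left; Align takes them to reach 11.
Total = 80×11 + 250×20 + 200×9 + 110×13 = 9110.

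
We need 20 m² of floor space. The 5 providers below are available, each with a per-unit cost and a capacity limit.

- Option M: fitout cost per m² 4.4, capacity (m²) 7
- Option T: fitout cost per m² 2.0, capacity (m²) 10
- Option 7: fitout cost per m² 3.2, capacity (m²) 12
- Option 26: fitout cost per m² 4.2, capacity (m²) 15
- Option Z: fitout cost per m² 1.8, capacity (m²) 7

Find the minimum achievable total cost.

Fill from the cheapest provider first.
Take 7 from Option Z at 1.8 ; need 13 more.
Option T (2.0): use full 10 ; 3 m² to go.
Option 7 (3.2): take the remaining 3 ; done.
Option 26, Option M: unused.
Cost = 7×1.8 + 10×2.0 + 3×3.2 = 42.2.

42.2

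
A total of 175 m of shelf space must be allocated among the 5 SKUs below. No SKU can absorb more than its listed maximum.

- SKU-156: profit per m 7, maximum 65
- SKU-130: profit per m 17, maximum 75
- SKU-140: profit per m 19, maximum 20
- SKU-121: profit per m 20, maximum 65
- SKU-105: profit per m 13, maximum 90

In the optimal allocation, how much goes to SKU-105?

Order the SKUs by profit per m: SKU-121 20 > SKU-140 19 > SKU-130 17 > SKU-105 13 > SKU-156 7.
Give SKU-121 65 to hit its cap of 65 → 110 left.
SKU-140: +20 to 20 (cap) → 90 left.
SKU-130: +75 to 75 (cap) → 15 left.
SKU-105 has room for 90 but only 15 remain, so it gets 15.

15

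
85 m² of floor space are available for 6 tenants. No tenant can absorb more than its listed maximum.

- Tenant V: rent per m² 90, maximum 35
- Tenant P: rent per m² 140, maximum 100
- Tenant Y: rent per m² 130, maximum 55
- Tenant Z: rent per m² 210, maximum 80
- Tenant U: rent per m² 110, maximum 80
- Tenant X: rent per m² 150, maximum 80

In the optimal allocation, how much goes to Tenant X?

Order the tenants by rent per m²: Tenant Z 210 > Tenant X 150 > Tenant P 140 > Tenant Y 130 > Tenant U 110 > Tenant V 90.
Tenant Z takes 80 to reach its cap of 80 → 5 left.
Only 5 left; Tenant X takes them to reach 5.

5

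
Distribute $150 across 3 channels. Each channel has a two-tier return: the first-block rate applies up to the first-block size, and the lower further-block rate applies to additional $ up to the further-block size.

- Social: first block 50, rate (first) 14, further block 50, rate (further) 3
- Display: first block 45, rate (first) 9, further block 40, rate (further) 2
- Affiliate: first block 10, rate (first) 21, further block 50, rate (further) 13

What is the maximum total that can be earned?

1920

Order all 6 blocks by rate: Affiliate/tier1 21 > Social/tier1 14 > Affiliate/tier2 13 > Display/tier1 9 > Social/tier2 3 > Display/tier2 2.
Affiliate/tier1 (21): +10 — 140 left.
Social tier1 at 14: fill all 50 — 90 left.
Fill Affiliate tier2 block (50 at 13) — 40 left.
Display tier1 at 9: only 40 left, fill 40.
Total = 21×10 + 14×50 + 13×50 + 9×40 = 1920.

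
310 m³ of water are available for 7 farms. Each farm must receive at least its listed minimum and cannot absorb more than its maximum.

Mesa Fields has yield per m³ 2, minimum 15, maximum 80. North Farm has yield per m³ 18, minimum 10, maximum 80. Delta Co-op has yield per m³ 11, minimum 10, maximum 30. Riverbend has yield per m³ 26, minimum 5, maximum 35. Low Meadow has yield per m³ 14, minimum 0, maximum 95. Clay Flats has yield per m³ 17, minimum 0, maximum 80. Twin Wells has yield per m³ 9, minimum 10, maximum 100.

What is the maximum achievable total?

Meeting every minimum uses 15+10+10+5+0+0+10 = 50 m³, leaving 260.
Highest yield per m³ first: Riverbend 26 > North Farm 18 > Clay Flats 17 > Low Meadow 14 > Delta Co-op 11 > Twin Wells 9 > Mesa Fields 2.
Riverbend: +30 to 35 (cap) — 230 left.
North Farm: +70 to 80 (cap) — 160 left.
Give Clay Flats 80 more to hit its cap of 80 — 80 left.
Only 80 left; Low Meadow takes them to reach 80.
Total = 2×15 + 18×80 + 11×10 + 26×35 + 14×80 + 17×80 + 9×10 = 5060.

5060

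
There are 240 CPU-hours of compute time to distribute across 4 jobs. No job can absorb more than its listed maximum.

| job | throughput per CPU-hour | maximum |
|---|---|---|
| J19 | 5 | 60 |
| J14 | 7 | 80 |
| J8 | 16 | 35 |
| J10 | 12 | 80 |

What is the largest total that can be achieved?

Highest throughput per CPU-hour first: J8 16 > J10 12 > J14 7 > J19 5.
J8: +35 to 35 (cap) — 205 left.
J10: +80 to 80 (cap) — 125 left.
Give J14 80 to hit its cap of 80 — 45 left.
J19 has room for 60 but only 45 remain, so it gets 45.
Total = 5×45 + 7×80 + 16×35 + 12×80 = 2305.

2305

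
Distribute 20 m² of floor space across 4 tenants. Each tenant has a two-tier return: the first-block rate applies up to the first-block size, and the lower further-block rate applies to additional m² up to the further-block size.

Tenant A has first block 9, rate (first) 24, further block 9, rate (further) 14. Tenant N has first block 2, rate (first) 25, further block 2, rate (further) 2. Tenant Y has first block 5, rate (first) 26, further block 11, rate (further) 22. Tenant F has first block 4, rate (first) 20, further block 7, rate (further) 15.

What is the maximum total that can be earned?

Order all 8 blocks by rate: Tenant Y/T1 26 > Tenant N/T1 25 > Tenant A/T1 24 > Tenant Y/T2 22 > Tenant F/T1 20 > Tenant F/T2 15 > Tenant A/T2 14 > Tenant N/T2 2.
Fill Tenant Y T1 block (5 at 26) — 15 left.
Tenant N T1 at 25: fill all 2 — 13 left.
Fill Tenant A T1 block (9 at 24) — 4 left.
Tenant Y/T2: +4 of 11 at 22; pool empty.
Total = 26×5 + 25×2 + 24×9 + 22×4 = 484.

484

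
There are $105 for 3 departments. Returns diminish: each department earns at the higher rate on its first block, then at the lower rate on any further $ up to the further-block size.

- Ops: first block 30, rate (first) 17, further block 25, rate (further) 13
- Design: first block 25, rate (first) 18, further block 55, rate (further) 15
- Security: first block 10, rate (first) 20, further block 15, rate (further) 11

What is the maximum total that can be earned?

1760

Treat each block as its own option and order by rate: Security/tier1 20 > Design/tier1 18 > Ops/tier1 17 > Design/tier2 15 > Ops/tier2 13 > Security/tier2 11.
Fill Security tier1 block (10 at 20) ; 95 left.
Design tier1 at 18: fill all 25 ; 70 left.
Ops tier1 at 17: fill all 30 ; 40 left.
Design tier2 at 15: only 40 left, fill 40.
Total = 20×10 + 18×25 + 17×30 + 15×40 = 1760.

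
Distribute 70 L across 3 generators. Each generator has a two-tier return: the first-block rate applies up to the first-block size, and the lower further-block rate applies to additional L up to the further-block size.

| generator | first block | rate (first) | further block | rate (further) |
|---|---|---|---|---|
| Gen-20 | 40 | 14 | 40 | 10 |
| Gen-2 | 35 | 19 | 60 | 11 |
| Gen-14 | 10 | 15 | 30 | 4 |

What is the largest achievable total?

1165

Order all 6 blocks by rate: Gen-2/first 19 > Gen-14/first 15 > Gen-20/first 14 > Gen-2/second 11 > Gen-20/second 10 > Gen-14/second 4.
Fill Gen-2 first block (35 at 19) — 35 left.
Fill Gen-14 first block (10 at 15) — 25 left.
Gen-20 first at 14: only 25 left, fill 25.
Total = 19×35 + 15×10 + 14×25 = 1165.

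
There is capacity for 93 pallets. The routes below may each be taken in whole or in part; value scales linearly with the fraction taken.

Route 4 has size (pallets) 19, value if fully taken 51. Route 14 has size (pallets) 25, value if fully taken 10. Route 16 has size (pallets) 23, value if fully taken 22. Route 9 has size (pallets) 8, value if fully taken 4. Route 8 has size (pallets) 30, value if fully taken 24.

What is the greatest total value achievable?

106.2

Rank by value-to-size ratio: Route 4 51/19≈2.68, Route 16 22/23≈0.957, Route 8 24/30≈0.8, Route 9 4/8≈0.5, Route 14 10/25≈0.4.
All 19 pallets of Route 4 fit (value 51) → 74 remain.
Route 16: take in full, 23 pallets for value 22 → 51 left.
Take all of Route 8 (30 pallets, value 24) → 21 pallets left.
All 8 pallets of Route 9 fit (value 4) → 13 remain.
13 pallets left: a 13/25 share of Route 14 gives 10×13/25 = 5.2.
Total value = 106.2.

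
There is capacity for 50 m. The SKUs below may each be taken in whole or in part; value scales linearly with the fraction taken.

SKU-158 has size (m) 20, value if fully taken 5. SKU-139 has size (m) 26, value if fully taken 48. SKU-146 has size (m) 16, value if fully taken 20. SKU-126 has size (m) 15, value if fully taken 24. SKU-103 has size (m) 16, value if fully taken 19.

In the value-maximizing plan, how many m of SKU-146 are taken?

Rank by value-to-size ratio: SKU-139 48/26≈1.85, SKU-126 24/15≈1.6, SKU-146 20/16≈1.25, SKU-103 19/16≈1.19, SKU-158 5/20≈0.25.
Take all of SKU-139 (26 m, value 48) ; 24 m left.
Take all of SKU-126 (15 m, value 24) ; 9 m left.
Only 9 m remain; take 9/16 of SKU-146 for value 20×9/16 = 11.25.

9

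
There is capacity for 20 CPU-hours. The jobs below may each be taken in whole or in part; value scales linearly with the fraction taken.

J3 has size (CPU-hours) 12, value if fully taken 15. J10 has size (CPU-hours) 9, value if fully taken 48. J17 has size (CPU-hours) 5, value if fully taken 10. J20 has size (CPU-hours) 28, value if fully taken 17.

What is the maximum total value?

65.5

Best value per unit of size first: J10 48/9≈5.33, J17 10/5≈2, J3 15/12≈1.25, J20 17/28≈0.607.
J10: take in full, 9 CPU-hours for value 48 → 11 left.
All 5 CPU-hours of J17 fit (value 10) → 6 remain.
Only 6 CPU-hours remain; take 6/12 of J3 for value 15×6/12 = 7.5.
Total value = 65.5.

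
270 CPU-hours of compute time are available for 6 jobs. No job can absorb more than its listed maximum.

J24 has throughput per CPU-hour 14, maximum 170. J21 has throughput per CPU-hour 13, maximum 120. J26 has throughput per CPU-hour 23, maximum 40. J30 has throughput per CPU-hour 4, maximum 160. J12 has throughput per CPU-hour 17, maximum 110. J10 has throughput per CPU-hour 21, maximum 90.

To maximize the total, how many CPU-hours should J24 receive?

Rank by throughput per CPU-hour: J26 23 > J10 21 > J12 17 > J24 14 > J21 13 > J30 4.
Give J26 40 to hit its cap of 40 → 230 left.
Give J10 90 to hit its cap of 90 → 140 left.
J12 takes 110 to reach its cap of 110 → 30 left.
J24 has room for 170 but only 30 remain, so it gets 30.

30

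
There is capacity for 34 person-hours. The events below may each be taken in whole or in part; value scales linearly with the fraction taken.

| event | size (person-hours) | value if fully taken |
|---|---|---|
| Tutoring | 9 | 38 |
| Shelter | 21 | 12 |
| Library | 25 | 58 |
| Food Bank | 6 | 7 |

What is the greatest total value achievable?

96

Best value per unit of size first: Tutoring 38/9≈4.22, Library 58/25≈2.32, Food Bank 7/6≈1.17, Shelter 12/21≈0.571.
Tutoring: take in full, 9 person-hours for value 38 — 25 left.
Library: take in full, 25 person-hours for value 58 — 0 left.
Total value = 96.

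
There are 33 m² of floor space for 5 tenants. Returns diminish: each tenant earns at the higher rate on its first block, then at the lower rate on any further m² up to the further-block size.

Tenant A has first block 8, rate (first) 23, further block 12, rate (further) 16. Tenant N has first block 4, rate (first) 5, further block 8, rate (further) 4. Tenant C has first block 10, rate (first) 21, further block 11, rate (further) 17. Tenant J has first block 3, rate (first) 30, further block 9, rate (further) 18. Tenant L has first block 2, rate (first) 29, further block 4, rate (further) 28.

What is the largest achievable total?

Rank every tier by rate: Tenant J/tier1 30 > Tenant L/tier1 29 > Tenant L/tier2 28 > Tenant A/tier1 23 > Tenant C/tier1 21 > Tenant J/tier2 18 > Tenant C/tier2 17 > Tenant A/tier2 16 > Tenant N/tier1 5 > Tenant N/tier2 4.
Tenant J tier1 at 30: fill all 3 → 30 left.
Tenant L/tier1 (29): +2 → 28 left.
Fill Tenant L tier2 block (4 at 28) → 24 left.
Fill Tenant A tier1 block (8 at 23) → 16 left.
Fill Tenant C tier1 block (10 at 21) → 6 left.
6 remain; put them into Tenant J tier2 at 18.
Total = 30×3 + 29×2 + 28×4 + 23×8 + 21×10 + 18×6 = 762.

762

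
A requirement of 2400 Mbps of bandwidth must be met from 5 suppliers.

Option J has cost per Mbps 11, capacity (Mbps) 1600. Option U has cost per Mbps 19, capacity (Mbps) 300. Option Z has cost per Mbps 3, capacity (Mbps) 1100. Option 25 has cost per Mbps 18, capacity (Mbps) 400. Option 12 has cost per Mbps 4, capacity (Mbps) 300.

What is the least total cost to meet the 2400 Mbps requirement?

15500

Cheapest first:
Take 1100 from Option Z at 3 ; need 1300 more.
Take 300 from Option 12 at 4 ; need 1000 more.
Option J (11): take the remaining 1000 ; done.
Option 25, Option U: unused.
Cost = 1100×3 + 300×4 + 1000×11 = 15500.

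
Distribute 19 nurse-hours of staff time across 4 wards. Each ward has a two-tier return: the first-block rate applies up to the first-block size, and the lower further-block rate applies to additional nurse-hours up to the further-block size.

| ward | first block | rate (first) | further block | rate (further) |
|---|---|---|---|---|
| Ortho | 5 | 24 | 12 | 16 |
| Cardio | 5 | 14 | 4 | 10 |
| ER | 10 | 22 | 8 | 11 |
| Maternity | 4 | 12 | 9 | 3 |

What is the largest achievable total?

Treat each block as its own option and order by rate: Ortho/T1 24 > ER/T1 22 > Ortho/T2 16 > Cardio/T1 14 > Maternity/T1 12 > ER/T2 11 > Cardio/T2 10 > Maternity/T2 3.
Ortho/T1 (24): +5 ; 14 left.
ER T1 at 22: fill all 10 ; 4 left.
4 remain; put them into Ortho T2 at 16.
Total = 24×5 + 22×10 + 16×4 = 404.

404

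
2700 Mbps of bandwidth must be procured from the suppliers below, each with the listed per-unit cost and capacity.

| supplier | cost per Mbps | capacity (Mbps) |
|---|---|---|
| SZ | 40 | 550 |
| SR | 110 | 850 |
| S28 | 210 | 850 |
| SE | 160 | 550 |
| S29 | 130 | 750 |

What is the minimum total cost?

301000

Fill from the cheapest supplier first.
Take 550 from SZ at 40 ; need 2150 more.
SR at 110: take all 850 Mbps ; 1300 still needed.
S29 (130): use full 750 ; 550 Mbps to go.
SE at 160: take all 550 Mbps ; 0 still needed.
S28: unused.
Cost = 550×40 + 850×110 + 750×130 + 550×160 = 301000.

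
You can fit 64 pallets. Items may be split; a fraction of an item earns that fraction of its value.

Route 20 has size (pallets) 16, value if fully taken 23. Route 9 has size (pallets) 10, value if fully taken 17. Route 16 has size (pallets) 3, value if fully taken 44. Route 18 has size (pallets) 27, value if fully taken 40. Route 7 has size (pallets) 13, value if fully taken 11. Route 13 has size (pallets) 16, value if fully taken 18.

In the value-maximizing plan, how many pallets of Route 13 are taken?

8

Rank by value-to-size ratio: Route 16 44/3≈14.7, Route 9 17/10≈1.7, Route 18 40/27≈1.48, Route 20 23/16≈1.44, Route 13 18/16≈1.12, Route 7 11/13≈0.846.
Take all of Route 16 (3 pallets, value 44) — 61 pallets left.
All 10 pallets of Route 9 fit (value 17) — 51 remain.
Route 18: take in full, 27 pallets for value 40 — 24 left.
Take all of Route 20 (16 pallets, value 23) — 8 pallets left.
8 pallets left: a 8/16 share of Route 13 gives 18×8/16 = 9.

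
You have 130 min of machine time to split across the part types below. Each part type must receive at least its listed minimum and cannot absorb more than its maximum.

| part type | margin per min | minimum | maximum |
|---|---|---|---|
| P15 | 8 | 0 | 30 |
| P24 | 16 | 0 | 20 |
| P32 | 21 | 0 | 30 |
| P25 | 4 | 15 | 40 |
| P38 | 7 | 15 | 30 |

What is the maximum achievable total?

Meeting every minimum uses 0+0+0+15+15 = 30 min, leaving 100.
Rank by margin per min: P32 21 > P24 16 > P15 8 > P38 7 > P25 4.
Give P32 30 more to hit its cap of 30 ; 70 left.
Give P24 20 more to hit its cap of 20 ; 50 left.
P15 takes 30 more to reach its cap of 30 ; 20 left.
P38 takes 15 more to reach its cap of 30 ; 5 left.
Only 5 left; P25 takes them to reach 20.
Total = 8×30 + 16×20 + 21×30 + 4×20 + 7×30 = 1480.

1480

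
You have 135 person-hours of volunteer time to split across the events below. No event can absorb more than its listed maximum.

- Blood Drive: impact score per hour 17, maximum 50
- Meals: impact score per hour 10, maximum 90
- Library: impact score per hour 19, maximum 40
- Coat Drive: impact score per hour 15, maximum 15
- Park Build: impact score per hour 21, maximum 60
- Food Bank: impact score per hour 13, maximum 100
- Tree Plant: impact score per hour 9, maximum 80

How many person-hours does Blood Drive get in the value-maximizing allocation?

35

Rank by impact score per hour: Park Build 21 > Library 19 > Blood Drive 17 > Coat Drive 15 > Food Bank 13 > Meals 10 > Tree Plant 9.
Park Build: +60 to 60 (cap) — 75 left.
Library: +40 to 40 (cap) — 35 left.
Blood Drive has room for 50 but only 35 remain, so it gets 35.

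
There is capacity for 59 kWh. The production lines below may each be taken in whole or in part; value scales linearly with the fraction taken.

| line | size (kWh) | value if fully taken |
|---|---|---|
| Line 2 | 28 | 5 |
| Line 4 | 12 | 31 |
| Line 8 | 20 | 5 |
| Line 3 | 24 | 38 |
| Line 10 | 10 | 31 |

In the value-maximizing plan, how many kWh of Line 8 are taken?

Best value per unit of size first: Line 10 31/10≈3.1, Line 4 31/12≈2.58, Line 3 38/24≈1.58, Line 8 5/20≈0.25, Line 2 5/28≈0.179.
All 10 kWh of Line 10 fit (value 31) ; 49 remain.
All 12 kWh of Line 4 fit (value 31) ; 37 remain.
All 24 kWh of Line 3 fit (value 38) ; 13 remain.
Only 13 kWh remain; take 13/20 of Line 8 for value 5×13/20 = 3.25.

13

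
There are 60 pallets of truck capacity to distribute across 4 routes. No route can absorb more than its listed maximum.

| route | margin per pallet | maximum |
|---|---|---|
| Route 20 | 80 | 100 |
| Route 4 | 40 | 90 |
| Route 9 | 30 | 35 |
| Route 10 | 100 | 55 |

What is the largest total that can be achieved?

Order the routes by margin per pallet: Route 10 100 > Route 20 80 > Route 4 40 > Route 9 30.
Give Route 10 55 to hit its cap of 55 → 5 left.
Only 5 left; Route 20 takes them to reach 5.
Total = 80×5 + 100×55 = 5900.

5900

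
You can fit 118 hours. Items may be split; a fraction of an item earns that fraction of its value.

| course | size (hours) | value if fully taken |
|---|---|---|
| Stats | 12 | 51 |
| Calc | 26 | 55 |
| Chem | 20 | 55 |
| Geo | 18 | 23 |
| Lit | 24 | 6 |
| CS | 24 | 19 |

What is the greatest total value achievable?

207.5

Best value per unit of size first: Stats 51/12≈4.25, Chem 55/20≈2.75, Calc 55/26≈2.12, Geo 23/18≈1.28, CS 19/24≈0.792, Lit 6/24≈0.25.
Take all of Stats (12 hours, value 51) ; 106 hours left.
All 20 hours of Chem fit (value 55) ; 86 remain.
All 26 hours of Calc fit (value 55) ; 60 remain.
Take all of Geo (18 hours, value 23) ; 42 hours left.
All 24 hours of CS fit (value 19) ; 18 remain.
Only 18 hours remain; take 18/24 of Lit for value 6×18/24 = 4.5.
Total value = 207.5.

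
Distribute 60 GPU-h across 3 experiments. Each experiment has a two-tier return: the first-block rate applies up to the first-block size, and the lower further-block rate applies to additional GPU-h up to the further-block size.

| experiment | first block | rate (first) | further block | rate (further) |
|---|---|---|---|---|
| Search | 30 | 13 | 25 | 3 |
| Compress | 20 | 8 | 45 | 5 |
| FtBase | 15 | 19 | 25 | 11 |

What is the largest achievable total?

Treat each block as its own option and order by rate: FtBase/first 19 > Search/first 13 > FtBase/second 11 > Compress/first 8 > Compress/second 5 > Search/second 3.
FtBase first at 19: fill all 15 ; 45 left.
Fill Search first block (30 at 13) ; 15 left.
FtBase/second: +15 of 25 at 11; pool empty.
Total = 19×15 + 13×30 + 11×15 = 840.

840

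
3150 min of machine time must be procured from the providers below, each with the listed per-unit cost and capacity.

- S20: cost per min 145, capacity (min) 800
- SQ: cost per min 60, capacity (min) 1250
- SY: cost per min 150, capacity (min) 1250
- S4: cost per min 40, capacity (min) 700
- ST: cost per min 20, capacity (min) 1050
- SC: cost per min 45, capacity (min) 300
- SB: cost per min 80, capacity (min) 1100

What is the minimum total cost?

Use providers in increasing cost order.
Take 1050 from ST at 20 → need 2100 more.
S4 (40): use full 700 → 1400 min to go.
SC at 45: take all 300 min → 1100 still needed.
Take 1100 from SQ at 60 to finish.
SB, S20, SY: unused.
Cost = 1050×20 + 700×40 + 300×45 + 1100×60 = 128500.

128500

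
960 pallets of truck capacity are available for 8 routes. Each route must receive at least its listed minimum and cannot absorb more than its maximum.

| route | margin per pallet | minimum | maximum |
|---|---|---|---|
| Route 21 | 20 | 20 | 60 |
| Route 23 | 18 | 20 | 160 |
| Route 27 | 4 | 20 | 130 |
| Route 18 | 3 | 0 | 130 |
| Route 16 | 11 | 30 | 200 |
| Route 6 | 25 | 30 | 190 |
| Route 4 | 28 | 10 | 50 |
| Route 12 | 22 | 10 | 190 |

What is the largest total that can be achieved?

Meeting every minimum uses 20+20+20+0+30+30+10+10 = 140 pallets, leaving 820.
Rank by margin per pallet: Route 4 28 > Route 6 25 > Route 12 22 > Route 21 20 > Route 23 18 > Route 16 11 > Route 27 4 > Route 18 3.
Route 4: +40 to 50 (cap) — 780 left.
Route 6: +160 to 190 (cap) — 620 left.
Route 12 takes 180 more to reach its cap of 190 — 440 left.
Route 21: +40 to 60 (cap) — 400 left.
Give Route 23 140 more to hit its cap of 160 — 260 left.
Give Route 16 170 more to hit its cap of 200 — 90 left.
Route 27: +90 (room for 110) → 110. Pool exhausted.
Total = 20×60 + 18×160 + 4×110 + 11×200 + 25×190 + 28×50 + 22×190 = 17050.

17050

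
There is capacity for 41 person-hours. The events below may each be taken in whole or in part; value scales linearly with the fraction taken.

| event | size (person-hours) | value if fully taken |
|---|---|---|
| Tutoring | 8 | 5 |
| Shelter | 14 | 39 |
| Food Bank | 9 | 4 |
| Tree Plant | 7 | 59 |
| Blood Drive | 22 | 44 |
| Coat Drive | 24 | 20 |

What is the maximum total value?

Sort by value density: Tree Plant 59/7≈8.43, Shelter 39/14≈2.79, Blood Drive 44/22≈2, Coat Drive 20/24≈0.833, Tutoring 5/8≈0.625, Food Bank 4/9≈0.444.
All 7 person-hours of Tree Plant fit (value 59) ; 34 remain.
Take all of Shelter (14 person-hours, value 39) ; 20 person-hours left.
20 person-hours left: a 20/22 share of Blood Drive gives 44×20/22 = 40.
Total value = 138.

138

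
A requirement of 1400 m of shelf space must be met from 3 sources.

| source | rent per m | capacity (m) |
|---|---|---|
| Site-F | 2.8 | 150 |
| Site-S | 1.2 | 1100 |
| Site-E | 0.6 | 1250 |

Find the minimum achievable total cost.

Cheapest first:
Site-E (0.6): use full 1250 — 150 m to go.
Site-S (1.2): take the remaining 150 — done.
Site-F: unused.
Cost = 1250×0.6 + 150×1.2 = 930.

930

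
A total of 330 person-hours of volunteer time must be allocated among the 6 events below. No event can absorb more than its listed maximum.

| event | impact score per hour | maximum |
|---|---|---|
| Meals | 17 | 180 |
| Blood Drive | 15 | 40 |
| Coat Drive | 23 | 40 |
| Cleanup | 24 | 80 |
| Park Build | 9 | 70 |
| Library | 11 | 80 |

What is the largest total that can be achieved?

6350

Highest impact score per hour first: Cleanup 24 > Coat Drive 23 > Meals 17 > Blood Drive 15 > Library 11 > Park Build 9.
Give Cleanup 80 to hit its cap of 80 ; 250 left.
Coat Drive: +40 to 40 (cap) ; 210 left.
Give Meals 180 to hit its cap of 180 ; 30 left.
Blood Drive has room for 40 but only 30 remain, so it gets 30.
Total = 17×180 + 15×30 + 23×40 + 24×80 = 6350.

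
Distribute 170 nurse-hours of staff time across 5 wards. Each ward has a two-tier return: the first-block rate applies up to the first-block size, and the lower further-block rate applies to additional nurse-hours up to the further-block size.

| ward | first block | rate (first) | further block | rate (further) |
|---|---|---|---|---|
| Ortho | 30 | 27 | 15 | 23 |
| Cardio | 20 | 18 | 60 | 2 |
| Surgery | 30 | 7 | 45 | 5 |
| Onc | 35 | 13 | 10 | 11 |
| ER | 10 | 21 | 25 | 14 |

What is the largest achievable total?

2815

Treat each block as its own option and order by rate: Ortho/T1 27 > Ortho/T2 23 > ER/T1 21 > Cardio/T1 18 > ER/T2 14 > Onc/T1 13 > Onc/T2 11 > Surgery/T1 7 > Surgery/T2 5 > Cardio/T2 2.
Ortho/T1 (27): +30 → 140 left.
Ortho/T2 (23): +15 → 125 left.
ER/T1 (21): +10 → 115 left.
Cardio T1 at 18: fill all 20 → 95 left.
ER T2 at 14: fill all 25 → 70 left.
Onc/T1 (13): +35 → 35 left.
Onc T2 at 11: fill all 10 → 25 left.
Surgery/T1: +25 of 30 at 7; pool empty.
Total = 27×30 + 23×15 + 21×10 + 18×20 + 14×25 + 13×35 + 11×10 + 7×25 = 2815.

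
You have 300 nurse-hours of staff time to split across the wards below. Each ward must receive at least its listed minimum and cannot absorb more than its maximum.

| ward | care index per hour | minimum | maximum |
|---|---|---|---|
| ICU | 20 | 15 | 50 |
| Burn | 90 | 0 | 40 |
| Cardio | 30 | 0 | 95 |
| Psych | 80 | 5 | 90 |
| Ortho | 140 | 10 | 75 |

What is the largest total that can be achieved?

24000

Meeting every minimum uses 15+0+0+5+10 = 30 nurse-hours, leaving 270.
Rank by care index per hour: Ortho 140 > Burn 90 > Psych 80 > Cardio 30 > ICU 20.
Ortho takes 65 more to reach its cap of 75 — 205 left.
Give Burn 40 more to hit its cap of 40 — 165 left.
Psych takes 85 more to reach its cap of 90 — 80 left.
Cardio: +80 (room for 95) → 80. Pool exhausted.
Total = 20×15 + 90×40 + 30×80 + 80×90 + 140×75 = 24000.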